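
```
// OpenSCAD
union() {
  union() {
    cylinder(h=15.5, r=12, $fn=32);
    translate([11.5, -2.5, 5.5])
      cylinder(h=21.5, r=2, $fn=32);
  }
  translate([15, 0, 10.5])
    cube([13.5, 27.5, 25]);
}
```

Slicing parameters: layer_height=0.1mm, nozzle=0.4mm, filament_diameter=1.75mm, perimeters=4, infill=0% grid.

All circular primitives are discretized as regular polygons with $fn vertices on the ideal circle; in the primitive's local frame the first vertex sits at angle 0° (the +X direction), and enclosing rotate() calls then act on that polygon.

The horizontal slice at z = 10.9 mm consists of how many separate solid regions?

At z = 10.9 mm: the cylinder: section is a regular 32-gon, circumradius r=12; the r=2 cylinder at (11.5, -2.5) contributes a regular 32-gon of circumradius 2; Merging all regions: the regions partially overlap (shared area 6.78 mm²), so overlapping operands fuse into one piece — 1 connected region; the 13.5×27.5 cube at (15, 0) contributes its full rectangle; Merging all regions: the 2 present regions are separate (no shared area or edge), so areas and boundary lengths simply add and each stays a separate island — 2 connected regions. The result has 2 disconnected regions.

2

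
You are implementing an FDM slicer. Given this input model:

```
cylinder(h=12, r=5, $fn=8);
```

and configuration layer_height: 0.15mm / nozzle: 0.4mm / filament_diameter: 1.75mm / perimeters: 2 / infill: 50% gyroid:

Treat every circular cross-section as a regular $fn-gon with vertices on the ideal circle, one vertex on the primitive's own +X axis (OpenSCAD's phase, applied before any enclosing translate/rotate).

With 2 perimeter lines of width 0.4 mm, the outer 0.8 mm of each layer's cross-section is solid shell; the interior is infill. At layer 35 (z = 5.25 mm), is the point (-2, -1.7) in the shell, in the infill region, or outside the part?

infill

At z = 5.25 mm: the r=5 cylinder gives a regular 8-gon of circumradius 5 (constant along its height). Overall, the cross-section is a single solid region. The nearest boundary edge runs (-5.00, 0.00)→(-3.54, -3.54); distance from the point to it = 2.12 mm. The point is inside the cross-section and 2.12 mm from the nearest boundary — more than the 0.8 mm shell width (2 × 0.4), so it's in the infill interior.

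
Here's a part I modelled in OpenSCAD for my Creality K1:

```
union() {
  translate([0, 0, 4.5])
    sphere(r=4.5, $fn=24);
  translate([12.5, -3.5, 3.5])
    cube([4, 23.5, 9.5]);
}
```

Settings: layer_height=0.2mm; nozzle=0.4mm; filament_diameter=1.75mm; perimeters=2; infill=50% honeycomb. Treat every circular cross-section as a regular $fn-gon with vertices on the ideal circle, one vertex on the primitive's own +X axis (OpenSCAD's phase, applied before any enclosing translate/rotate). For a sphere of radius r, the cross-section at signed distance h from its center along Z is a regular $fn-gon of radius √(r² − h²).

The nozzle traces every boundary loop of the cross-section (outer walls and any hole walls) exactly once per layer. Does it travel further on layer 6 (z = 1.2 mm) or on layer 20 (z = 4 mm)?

Layer 6 (z = 1.2): the r=4.5 sphere contributes a regular 24-gon of circumradius √(4.5²−3.3²) = 3.059 (perimeter = 2·24·3.059·sin(180°/24) = 19.17 mm); the cube at (12.5, -3.5) does not reach this height (z outside [3.5, 13]); Taking the union: only the r=4.5 sphere is present, so the union is just that shape — boundary = 19.17 mm. So its perimeter = 19.17 mm. Layer 20 (z = 4): the sphere: section is a regular 24-gon, circumradius = √(r²−h²) = √(4.5²−0.5²) = 4.472 (perimeter = 2·24·4.472·sin(180°/24) = 28.02 mm); the 4×23.5 cube at (12.5, -3.5) contributes its full rectangle (perimeter 55.00 mm); Merging all regions: the 2 present regions are separate (no shared area or edge), so areas and boundary lengths simply add and each stays a separate island — boundary = 83.02 mm. So its perimeter = 83.02 mm. Layer 20 is larger (83.02 vs 19.17 mm).

layer 20 (z = 4 mm)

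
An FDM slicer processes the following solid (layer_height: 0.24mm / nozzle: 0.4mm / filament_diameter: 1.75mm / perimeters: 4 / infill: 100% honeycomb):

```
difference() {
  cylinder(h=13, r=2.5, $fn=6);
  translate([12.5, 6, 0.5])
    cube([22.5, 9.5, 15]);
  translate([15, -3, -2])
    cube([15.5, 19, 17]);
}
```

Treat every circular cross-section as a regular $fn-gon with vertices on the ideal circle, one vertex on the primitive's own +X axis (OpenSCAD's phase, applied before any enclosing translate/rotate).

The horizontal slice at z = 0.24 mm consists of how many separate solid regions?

1

At z = 0.24 mm: the cylinder: section is a regular 6-gon, circumradius r=2.5; the cube at (12.5, 6) does not reach this height (z outside [0.5, 15.5]); the cube at (15, -3) (footprint 15.5×19) is included at this height; After the difference (first − rest): starting from the r=2.5 cylinder, the 15.5×19 cube at (15, -3) misses the remaining region (no effect) — 1 connected region. The result has 1 disconnected region.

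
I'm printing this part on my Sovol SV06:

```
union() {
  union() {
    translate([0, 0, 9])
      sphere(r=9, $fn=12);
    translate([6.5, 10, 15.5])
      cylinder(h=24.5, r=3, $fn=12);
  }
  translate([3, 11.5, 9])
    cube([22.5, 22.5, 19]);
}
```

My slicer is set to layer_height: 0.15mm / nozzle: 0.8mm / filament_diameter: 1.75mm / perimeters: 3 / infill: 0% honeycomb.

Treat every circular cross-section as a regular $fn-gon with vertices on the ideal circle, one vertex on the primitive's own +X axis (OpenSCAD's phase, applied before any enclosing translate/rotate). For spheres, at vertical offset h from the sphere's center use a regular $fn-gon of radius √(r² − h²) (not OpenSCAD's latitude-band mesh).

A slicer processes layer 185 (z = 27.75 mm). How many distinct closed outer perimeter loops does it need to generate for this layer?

At z = 27.75 mm: the sphere does not reach this height (|z−center|=18.750 > r=9); the r=3 cylinder at (6.5, 10) gives a regular 12-gon of circumradius 3 (constant along its height); Combining (union): only the r=3 cylinder at (6.5, 10) is present, so the union is just that shape — 1 connected region; the cube at (3, 11.5) (footprint 22.5×22.5) is included at this height; Taking the union: the regions partially overlap (shared area 5.10 mm²), so overlapping operands fuse into one piece — 1 connected region. The result has 1 disconnected region.

1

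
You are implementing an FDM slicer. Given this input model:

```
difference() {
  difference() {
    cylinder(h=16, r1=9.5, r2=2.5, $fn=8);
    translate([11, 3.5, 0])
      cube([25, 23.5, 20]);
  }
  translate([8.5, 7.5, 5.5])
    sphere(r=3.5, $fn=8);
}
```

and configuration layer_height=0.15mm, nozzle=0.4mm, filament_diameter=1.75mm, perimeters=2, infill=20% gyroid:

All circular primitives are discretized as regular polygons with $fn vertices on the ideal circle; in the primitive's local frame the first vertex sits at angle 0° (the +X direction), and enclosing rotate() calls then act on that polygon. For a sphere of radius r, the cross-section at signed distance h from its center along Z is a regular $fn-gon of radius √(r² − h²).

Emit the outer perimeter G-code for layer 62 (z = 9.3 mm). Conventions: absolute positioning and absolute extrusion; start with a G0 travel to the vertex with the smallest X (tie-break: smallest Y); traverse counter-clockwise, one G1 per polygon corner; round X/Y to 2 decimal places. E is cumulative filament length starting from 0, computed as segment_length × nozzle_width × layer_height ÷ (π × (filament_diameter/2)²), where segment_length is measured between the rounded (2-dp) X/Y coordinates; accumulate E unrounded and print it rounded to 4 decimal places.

At z = 9.3 mm: the cone contributes a regular 8-gon of circumradius 5.431 (interpolated between r1=9.5 and r2=2.5 at t=0.581); the 25×23.5 cube at (11, 3.5) contributes its full rectangle; After the difference (first − rest): starting from the cone, the 25×23.5 cube at (11, 3.5) misses the remaining region (no effect) — 1 connected region; the sphere at (8.5, 7.5) is not intersected at this z (|z−center|=3.800 > r=3.5); Taking the first minus the rest: none of the subtracted shapes is present at this height, so that combined region is unchanged — 1 connected region. The outline is a single polygon with 8 vertices. Extrusion per mm of travel: 0.4 × 0.15 / (π × 0.875²) = 0.024945. Accumulating E over each segment gives final E = 0.8294.

G0 X-5.43 Y0.00 Z9.30
G1 X-3.84 Y-3.84 E0.1037
G1 X0.00 Y-5.43 E0.2074
G1 X3.84 Y-3.84 E0.3110
G1 X5.43 Y0.00 E0.4147
G1 X3.84 Y3.84 E0.5184
G1 X0.00 Y5.43 E0.6221
G1 X-3.84 Y3.84 E0.7257
G1 X-5.43 Y0.00 E0.8294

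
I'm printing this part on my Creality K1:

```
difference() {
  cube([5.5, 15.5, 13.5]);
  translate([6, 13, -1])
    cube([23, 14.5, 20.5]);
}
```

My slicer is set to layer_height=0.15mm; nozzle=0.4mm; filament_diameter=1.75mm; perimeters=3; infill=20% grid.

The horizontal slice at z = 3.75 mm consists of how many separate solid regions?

1

At z = 3.75 mm: the 5.5×15.5 cube contributes its full rectangle; the cube at (6, 13) (footprint 23×14.5) is included at this height; After the difference (first − rest): starting from the 5.5×15.5 cube, the 23×14.5 cube at (6, 13) misses the remaining region (no effect) — 1 connected region. The result has 1 disconnected region.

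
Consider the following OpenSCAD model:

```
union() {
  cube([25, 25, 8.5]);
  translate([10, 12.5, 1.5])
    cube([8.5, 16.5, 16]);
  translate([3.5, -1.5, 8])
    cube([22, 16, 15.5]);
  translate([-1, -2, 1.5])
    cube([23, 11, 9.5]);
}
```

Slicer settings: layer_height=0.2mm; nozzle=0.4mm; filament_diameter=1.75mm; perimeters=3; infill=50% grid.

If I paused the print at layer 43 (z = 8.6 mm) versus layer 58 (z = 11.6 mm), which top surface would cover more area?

Layer 43 (z = 8.6): the cube does not reach this height (z outside [0, 8.5]); the 8.5×16.5 cube at (10, 12.5) contributes its full rectangle (area 140.25 mm²); the cube at (3.5, -1.5) (footprint 22×16) is included at this height (area 352.00 mm²); the cube at (-1, -2) is present — its section is the full 23×11 rectangle (area 253.00 mm²); Combining (union): the regions partially overlap — summed areas 745.25 mm² minus the doubly-counted overlap 211.25 mm² gives 534.00 mm² — area = 534.00 mm². So its area = 534.00 mm². Layer 58 (z = 11.6): the cube is not intersected at this z (z outside [0, 8.5]); the 8.5×16.5 cube at (10, 12.5) contributes its full rectangle (area 140.25 mm²); the cube at (3.5, -1.5) (footprint 22×16) is included at this height (area 352.00 mm²); the cube at (-1, -2) does not reach this height (z outside [1.5, 11]); Merging all regions: the regions partially overlap — summed areas 492.25 mm² minus the doubly-counted overlap 17.00 mm² gives 475.25 mm² — area = 475.25 mm². So its area = 475.25 mm². Layer 43 is larger (534.00 vs 475.25 mm²).

layer 43 (z = 8.6 mm)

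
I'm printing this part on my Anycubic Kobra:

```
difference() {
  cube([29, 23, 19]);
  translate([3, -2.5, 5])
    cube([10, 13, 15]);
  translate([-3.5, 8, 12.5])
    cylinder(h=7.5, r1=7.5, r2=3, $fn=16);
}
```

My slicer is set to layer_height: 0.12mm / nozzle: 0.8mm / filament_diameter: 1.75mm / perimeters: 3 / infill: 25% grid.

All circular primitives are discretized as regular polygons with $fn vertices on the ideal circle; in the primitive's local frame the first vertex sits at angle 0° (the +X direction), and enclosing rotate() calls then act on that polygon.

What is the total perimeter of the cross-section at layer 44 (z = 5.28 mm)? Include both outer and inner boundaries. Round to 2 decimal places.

At z = 5.28 mm: the cube (footprint 29×23) is included at this height (perimeter 104.00 mm); the cube at (3, -2.5) (footprint 10×13) is included at this height (perimeter 46.00 mm); the cone at (-3.5, 8) is absent (z outside [12.5, 20]); Taking the first minus the rest: starting from the 29×23 cube, the 10×13 cube at (3, -2.5) partially overlaps it — only the 105.00 mm² overlap (of its 130.00 mm²) is removed, clipping the outline — boundary = 125.00 mm. Overall, the cross-section is a single solid region. Total boundary length (outer) = 125.00 mm.

125.00 mm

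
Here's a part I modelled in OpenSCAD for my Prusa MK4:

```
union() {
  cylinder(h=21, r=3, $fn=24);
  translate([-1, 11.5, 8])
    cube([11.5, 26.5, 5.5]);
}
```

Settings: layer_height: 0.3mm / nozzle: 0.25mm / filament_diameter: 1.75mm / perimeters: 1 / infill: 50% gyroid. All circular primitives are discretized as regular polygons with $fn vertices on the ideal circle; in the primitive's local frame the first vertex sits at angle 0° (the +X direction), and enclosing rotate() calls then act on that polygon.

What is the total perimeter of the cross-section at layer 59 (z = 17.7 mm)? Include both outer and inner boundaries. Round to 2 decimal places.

At z = 17.7 mm: the r=3 cylinder contributes a regular 24-gon of circumradius 3 (perimeter = 2·24·3.000·sin(180°/24) = 18.80 mm); the cube at (-1, 11.5) is not intersected at this z (z outside [8, 13.5]); Combining (union): only the r=3 cylinder is present, so the union is just that shape — boundary = 18.80 mm. Overall, the cross-section is a single solid region. Total boundary length (outer) = 18.80 mm.

18.80 mm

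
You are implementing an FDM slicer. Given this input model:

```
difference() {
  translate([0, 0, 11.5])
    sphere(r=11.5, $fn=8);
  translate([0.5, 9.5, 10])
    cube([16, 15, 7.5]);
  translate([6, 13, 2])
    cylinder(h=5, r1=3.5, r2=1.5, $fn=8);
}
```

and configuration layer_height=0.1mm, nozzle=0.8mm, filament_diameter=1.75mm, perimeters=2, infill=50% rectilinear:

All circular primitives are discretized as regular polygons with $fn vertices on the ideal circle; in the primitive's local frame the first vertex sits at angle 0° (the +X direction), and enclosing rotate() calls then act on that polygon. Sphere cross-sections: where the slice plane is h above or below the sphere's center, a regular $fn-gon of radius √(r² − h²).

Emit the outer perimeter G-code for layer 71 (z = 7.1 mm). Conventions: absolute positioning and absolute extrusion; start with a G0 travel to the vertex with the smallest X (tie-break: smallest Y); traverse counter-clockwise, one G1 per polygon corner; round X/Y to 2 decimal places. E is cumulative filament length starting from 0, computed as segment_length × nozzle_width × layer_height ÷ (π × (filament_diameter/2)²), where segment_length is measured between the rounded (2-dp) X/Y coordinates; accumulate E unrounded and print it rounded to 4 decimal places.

G0 X-10.62 Y0.00 Z7.10
G1 X-7.51 Y-7.51 E0.2704
G1 X0.00 Y-10.62 E0.5407
G1 X7.51 Y-7.51 E0.8111
G1 X10.62 Y0.00 E1.0814
G1 X7.51 Y7.51 E1.3518
G1 X0.00 Y10.62 E1.6221
G1 X-7.51 Y7.51 E1.8925
G1 X-10.62 Y0.00 E2.1628

At z = 7.1 mm: the sphere: section is a regular 8-gon, circumradius = √(r²−h²) = √(11.5²−4.4²) = 10.625; the cube at (0.5, 9.5) is not intersected at this z (z outside [10, 17.5]); the cone at (6, 13) is absent (z outside [2, 7]); After the difference (first − rest): none of the subtracted shapes is present at this height, so the r=11.5 sphere is unchanged — 1 connected region. The outline is a single polygon with 8 vertices. Extrusion per mm of travel: 0.8 × 0.1 / (π × 0.875²) = 0.033260. Accumulating E over each segment gives final E = 2.1628.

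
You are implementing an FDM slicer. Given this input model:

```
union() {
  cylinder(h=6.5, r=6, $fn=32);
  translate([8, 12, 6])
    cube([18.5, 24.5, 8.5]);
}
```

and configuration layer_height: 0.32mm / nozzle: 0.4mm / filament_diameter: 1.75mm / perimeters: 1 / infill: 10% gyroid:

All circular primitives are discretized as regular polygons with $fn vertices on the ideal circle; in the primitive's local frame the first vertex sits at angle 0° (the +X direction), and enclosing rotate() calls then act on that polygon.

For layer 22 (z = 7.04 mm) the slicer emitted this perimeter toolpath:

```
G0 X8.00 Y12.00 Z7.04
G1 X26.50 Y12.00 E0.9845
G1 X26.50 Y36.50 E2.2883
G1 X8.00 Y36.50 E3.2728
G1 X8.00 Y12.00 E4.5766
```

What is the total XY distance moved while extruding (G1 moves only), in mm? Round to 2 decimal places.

86.00 mm

Sum the Euclidean lengths of each G1 segment: total = 86.00 mm.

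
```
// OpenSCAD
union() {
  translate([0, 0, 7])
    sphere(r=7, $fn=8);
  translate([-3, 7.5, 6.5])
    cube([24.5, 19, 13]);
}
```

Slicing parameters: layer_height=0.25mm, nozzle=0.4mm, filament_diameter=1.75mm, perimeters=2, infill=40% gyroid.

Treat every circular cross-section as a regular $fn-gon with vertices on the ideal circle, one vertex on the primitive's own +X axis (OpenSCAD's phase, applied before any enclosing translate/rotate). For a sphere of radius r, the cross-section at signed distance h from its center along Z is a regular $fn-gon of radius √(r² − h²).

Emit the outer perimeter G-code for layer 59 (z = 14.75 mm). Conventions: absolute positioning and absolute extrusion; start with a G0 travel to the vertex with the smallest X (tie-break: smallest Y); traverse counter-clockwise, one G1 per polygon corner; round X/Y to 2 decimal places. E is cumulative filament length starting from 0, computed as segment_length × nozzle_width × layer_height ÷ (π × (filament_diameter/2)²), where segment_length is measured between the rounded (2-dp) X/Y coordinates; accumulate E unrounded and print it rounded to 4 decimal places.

At z = 14.75 mm: the sphere is absent (|z−center|=7.750 > r=7); the cube at (-3, 7.5) (footprint 24.5×19) is included at this height; Merging all regions: only the 24.5×19 cube at (-3, 7.5) is present, so the union is just that shape — 1 connected region. The outline is a single polygon with 4 vertices. Extrusion per mm of travel: 0.4 × 0.25 / (π × 0.875²) = 0.041575. Accumulating E over each segment gives final E = 3.6170.

G0 X-3.00 Y7.50 Z14.75
G1 X21.50 Y7.50 E1.0186
G1 X21.50 Y26.50 E1.8085
G1 X-3.00 Y26.50 E2.8271
G1 X-3.00 Y7.50 E3.6170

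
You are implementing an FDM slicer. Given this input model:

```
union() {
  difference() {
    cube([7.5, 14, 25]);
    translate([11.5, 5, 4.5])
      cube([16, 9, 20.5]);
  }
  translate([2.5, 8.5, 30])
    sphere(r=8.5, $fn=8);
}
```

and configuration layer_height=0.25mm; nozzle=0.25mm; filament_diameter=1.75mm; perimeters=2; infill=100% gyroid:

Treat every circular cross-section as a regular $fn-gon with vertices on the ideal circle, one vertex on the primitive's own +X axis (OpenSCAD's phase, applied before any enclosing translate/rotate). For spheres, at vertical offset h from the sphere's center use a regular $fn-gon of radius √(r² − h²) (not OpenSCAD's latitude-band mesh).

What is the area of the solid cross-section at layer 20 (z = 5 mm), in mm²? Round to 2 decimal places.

105.00 mm²

At z = 5 mm: the 7.5×14 cube contributes its full rectangle (area 105.00 mm²); the cube at (11.5, 5) (footprint 16×9) is included at this height (area 144.00 mm²); Taking the first minus the rest: starting from the 7.5×14 cube (105.00 mm²), the 16×9 cube at (11.5, 5) misses the remaining region (no effect) — area = 105.00 mm²; the sphere at (2.5, 8.5) does not reach this height (|z−center|=25.000 > r=8.5); Combining (union): only that combined region is present, so the union is just that shape — area = 105.00 mm². Overall, the cross-section is a single solid region. Net area = 105.00 mm².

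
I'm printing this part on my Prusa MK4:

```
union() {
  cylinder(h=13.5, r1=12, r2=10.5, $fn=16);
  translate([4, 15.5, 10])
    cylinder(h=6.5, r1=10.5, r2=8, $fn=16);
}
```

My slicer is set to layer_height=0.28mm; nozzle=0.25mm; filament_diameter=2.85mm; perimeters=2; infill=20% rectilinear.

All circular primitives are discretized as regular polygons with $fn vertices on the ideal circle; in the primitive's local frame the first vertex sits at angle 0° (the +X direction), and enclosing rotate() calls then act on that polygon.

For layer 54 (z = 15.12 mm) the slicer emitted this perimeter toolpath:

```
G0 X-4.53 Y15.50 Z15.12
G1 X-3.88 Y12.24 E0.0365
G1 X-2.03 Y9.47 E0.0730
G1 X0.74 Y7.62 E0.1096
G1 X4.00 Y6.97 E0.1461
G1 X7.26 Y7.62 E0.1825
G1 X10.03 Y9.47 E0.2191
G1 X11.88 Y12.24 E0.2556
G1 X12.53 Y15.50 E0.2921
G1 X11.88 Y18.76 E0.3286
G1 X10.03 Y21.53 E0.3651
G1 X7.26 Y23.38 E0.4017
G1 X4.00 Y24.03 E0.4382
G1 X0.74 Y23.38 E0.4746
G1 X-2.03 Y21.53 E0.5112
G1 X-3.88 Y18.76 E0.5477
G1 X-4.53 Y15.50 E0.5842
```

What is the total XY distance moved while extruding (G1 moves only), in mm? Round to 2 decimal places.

Sum the Euclidean lengths of each G1 segment: total = 53.24 mm.

53.24 mm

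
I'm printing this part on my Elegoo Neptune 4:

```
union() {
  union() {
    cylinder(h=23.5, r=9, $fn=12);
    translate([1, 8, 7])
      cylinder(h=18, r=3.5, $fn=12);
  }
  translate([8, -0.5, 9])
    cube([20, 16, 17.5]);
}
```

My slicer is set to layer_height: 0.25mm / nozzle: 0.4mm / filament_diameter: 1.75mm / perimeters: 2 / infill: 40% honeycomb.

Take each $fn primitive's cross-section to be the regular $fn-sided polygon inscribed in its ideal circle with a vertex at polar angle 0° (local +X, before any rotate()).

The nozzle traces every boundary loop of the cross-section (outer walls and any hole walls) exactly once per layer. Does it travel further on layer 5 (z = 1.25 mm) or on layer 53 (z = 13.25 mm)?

Layer 5 (z = 1.25): the r=9 cylinder contributes a regular 12-gon of circumradius 9 (perimeter = 2·12·9.000·sin(180°/12) = 55.90 mm); the cylinder at (1, 8) does not reach this height (z outside [7, 25]); Merging all regions: only the r=9 cylinder is present, so the union is just that shape — boundary = 55.90 mm; the cube at (8, -0.5) does not reach this height (z outside [9, 26.5]); Combining (union): only that combined region is present, so the union is just that shape — boundary = 55.90 mm. So its perimeter = 55.90 mm. Layer 53 (z = 13.25): the cylinder: section is a regular 12-gon, circumradius r=9 (perimeter = 2·12·9.000·sin(180°/12) = 55.90 mm); the r=3.5 cylinder at (1, 8) contributes a regular 12-gon of circumradius 3.5 (perimeter = 2·12·3.500·sin(180°/12) = 21.74 mm); Combining (union): the regions partially overlap (shared area 21.81 mm²), so the edge portions inside another operand are dropped and the merged outline is re-measured after clipping — boundary = 59.51 mm; the cube at (8, -0.5) (footprint 20×16) is included at this height (perimeter 72.00 mm); Merging all regions: the regions partially overlap (shared area 2.33 mm²), so the edge portions inside another operand are dropped and the merged outline is re-measured after clipping — boundary = 122.03 mm. So its perimeter = 122.03 mm. Layer 53 is larger (122.03 vs 55.90 mm).

layer 53 (z = 13.25 mm)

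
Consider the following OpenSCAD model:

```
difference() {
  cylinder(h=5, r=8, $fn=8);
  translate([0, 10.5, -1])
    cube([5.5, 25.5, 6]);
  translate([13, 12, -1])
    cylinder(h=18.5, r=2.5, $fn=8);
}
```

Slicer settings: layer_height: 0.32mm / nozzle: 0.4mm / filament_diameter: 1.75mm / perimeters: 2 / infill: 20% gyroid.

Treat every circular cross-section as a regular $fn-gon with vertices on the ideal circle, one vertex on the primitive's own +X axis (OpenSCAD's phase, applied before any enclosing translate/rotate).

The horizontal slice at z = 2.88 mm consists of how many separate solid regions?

At z = 2.88 mm: the r=8 cylinder contributes a regular 8-gon of circumradius 8; the cube at (0, 10.5) is present — its section is the full 5.5×25.5 rectangle; the r=2.5 cylinder at (13, 12) contributes a regular 8-gon of circumradius 2.5; Subtracting the remaining from the first: starting from the r=8 cylinder, the 5.5×25.5 cube at (0, 10.5) misses the remaining region (no effect); the r=2.5 cylinder at (13, 12) misses the remaining region (no effect) — 1 connected region. The result has 1 disconnected region.

1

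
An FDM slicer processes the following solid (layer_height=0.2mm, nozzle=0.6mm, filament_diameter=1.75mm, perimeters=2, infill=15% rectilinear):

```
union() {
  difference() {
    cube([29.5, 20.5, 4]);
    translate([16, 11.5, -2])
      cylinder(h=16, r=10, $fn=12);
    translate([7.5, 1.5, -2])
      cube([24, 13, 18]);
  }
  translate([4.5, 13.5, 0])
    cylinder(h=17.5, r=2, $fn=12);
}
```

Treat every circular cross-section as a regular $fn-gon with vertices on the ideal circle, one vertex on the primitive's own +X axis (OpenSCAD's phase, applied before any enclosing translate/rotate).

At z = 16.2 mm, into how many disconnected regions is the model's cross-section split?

At z = 16.2 mm: the cube does not reach this height (z outside [0, 4]); the cylinder at (16, 11.5) is not intersected at this z (z outside [-2, 14]); the cube at (7.5, 1.5) is not intersected at this z (z outside [-2, 16]); After the difference (first − rest): the first operand is absent here, so nothing remains; the r=2 cylinder at (4.5, 13.5) gives a regular 12-gon of circumradius 2 (constant along its height); Taking the union: only the r=2 cylinder at (4.5, 13.5) is present, so the union is just that shape — 1 connected region. The result has 1 disconnected region.

1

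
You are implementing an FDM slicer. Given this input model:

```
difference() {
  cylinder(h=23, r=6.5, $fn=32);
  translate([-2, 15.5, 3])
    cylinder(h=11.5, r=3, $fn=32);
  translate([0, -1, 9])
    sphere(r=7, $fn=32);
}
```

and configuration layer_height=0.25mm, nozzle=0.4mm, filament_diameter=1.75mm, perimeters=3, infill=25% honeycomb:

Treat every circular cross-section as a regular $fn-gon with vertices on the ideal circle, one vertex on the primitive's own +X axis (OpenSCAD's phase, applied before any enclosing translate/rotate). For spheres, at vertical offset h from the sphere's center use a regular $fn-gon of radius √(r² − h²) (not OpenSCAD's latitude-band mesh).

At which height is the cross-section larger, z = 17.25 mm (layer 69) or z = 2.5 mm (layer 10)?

layer 69 (z = 17.25 mm)

Layer 69 (z = 17.25): the r=6.5 cylinder gives a regular 32-gon of circumradius 6.5 (constant along its height) (area = (32/2)·6.500²·sin(360°/32) = 131.88 mm²); the cylinder at (-2, 15.5) does not reach this height (z outside [3, 14.5]); the sphere at (0, -1) is not intersected at this z (|z−center|=8.250 > r=7); After the difference (first − rest): none of the subtracted shapes is present at this height, so the r=6.5 cylinder is unchanged — area = 131.88 mm². So its area = 131.88 mm². Layer 10 (z = 2.5): the cylinder: section is a regular 32-gon, circumradius r=6.5 (area = (32/2)·6.500²·sin(360°/32) = 131.88 mm²); the cylinder at (-2, 15.5) does not reach this height (z outside [3, 14.5]); the r=7 sphere at (0, -1) contributes a regular 32-gon of circumradius √(7²−6.5²) = 2.598 (area = (32/2)·2.598²·sin(360°/32) = 21.07 mm²); Subtracting the remaining from the first: starting from the r=6.5 cylinder (131.88 mm²), the r=7 sphere at (0, -1) lies wholly inside it (removes its full 21.07 mm² and its 16.30 mm outline becomes a hole wall) — area = 110.81 mm². So its area = 110.81 mm². Layer 69 is larger (131.88 vs 110.81 mm²).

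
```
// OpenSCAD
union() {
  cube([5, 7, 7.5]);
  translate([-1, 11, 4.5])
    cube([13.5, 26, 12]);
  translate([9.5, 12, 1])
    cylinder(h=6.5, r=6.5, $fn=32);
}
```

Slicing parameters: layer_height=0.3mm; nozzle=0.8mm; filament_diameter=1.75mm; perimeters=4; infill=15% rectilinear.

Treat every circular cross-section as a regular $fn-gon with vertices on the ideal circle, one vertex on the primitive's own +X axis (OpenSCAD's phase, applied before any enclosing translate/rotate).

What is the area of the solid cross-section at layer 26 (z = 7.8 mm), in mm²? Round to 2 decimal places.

351.00 mm²

At z = 7.8 mm: the cube does not reach this height (z outside [0, 7.5]); the cube at (-1, 11) is present — its section is the full 13.5×26 rectangle (area 351.00 mm²); the cylinder at (9.5, 12) does not reach this height (z outside [1, 7.5]); Merging all regions: only the 13.5×26 cube at (-1, 11) is present, so the union is just that shape — area = 351.00 mm². Overall, the cross-section is a single solid region. Net area = 351.00 mm².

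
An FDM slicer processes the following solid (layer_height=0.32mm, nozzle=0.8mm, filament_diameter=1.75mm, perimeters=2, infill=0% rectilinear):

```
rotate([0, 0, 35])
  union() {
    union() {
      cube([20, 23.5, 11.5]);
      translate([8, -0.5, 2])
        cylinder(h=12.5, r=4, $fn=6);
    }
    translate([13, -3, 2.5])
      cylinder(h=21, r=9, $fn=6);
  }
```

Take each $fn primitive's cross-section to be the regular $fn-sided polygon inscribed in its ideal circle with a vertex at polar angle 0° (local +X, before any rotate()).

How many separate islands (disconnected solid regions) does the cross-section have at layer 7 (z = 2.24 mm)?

1

At z = 2.24 mm: the cube is present — its section is the full 20×23.5 rectangle; the r=4 cylinder at (8, -0.5) contributes a regular 6-gon of circumradius 4; Combining (union): the regions partially overlap (shared area 16.93 mm²), so overlapping operands fuse into one piece — 1 connected region; the cylinder at (13, -3) is not intersected at this z (z outside [2.5, 23.5]); Combining (union): only that combined region is present, so the union is just that shape — 1 connected region; (whole slice rotated 35° about Z — lengths, areas and connectivity unchanged). Overall, the cross-section is a single solid region. Island count = 1.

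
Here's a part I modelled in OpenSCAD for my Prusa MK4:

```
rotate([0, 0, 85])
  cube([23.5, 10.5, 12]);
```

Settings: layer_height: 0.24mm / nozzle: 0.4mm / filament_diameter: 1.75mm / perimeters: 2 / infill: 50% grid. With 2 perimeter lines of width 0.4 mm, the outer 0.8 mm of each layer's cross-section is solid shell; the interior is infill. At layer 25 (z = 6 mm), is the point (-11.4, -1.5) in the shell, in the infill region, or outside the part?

outside

At z = 6 mm: the 23.5×10.5 cube contributes its full rectangle; (rotated 85° about Z; rotation is an isometry so areas/perimeters/island counts are preserved). Overall, the cross-section is a single solid region. Undo the 85° rotation: the query point maps to (-2.488, 11.226) in the un-rotated model frame. The nearest boundary edge runs (23.50, 10.50)→(0.00, 10.50); distance from the point to it = 2.59 mm. The point is not inside any of the regions above, so it lies outside the cross-section (2.59 mm from the nearest boundary).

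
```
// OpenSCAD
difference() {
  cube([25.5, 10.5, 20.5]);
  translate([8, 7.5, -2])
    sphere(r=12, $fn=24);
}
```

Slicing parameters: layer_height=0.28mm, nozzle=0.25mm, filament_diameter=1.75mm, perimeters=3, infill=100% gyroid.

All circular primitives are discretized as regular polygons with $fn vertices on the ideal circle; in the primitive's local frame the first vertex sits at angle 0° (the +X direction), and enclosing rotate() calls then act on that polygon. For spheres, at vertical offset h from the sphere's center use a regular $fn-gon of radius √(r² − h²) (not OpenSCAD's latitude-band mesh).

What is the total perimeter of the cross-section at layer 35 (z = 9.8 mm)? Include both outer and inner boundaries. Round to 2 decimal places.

85.67 mm

At z = 9.8 mm: the cube is present — its section is the full 25.5×10.5 rectangle (perimeter 72.00 mm); the r=12 sphere at (8, 7.5) slices to a regular 24-gon of circumradius 2.182 (√(r²−h²) with h=11.8 from center) (perimeter = 2·24·2.182·sin(180°/24) = 13.67 mm); Subtracting the remaining from the first: starting from the 25.5×10.5 cube, the r=12 sphere at (8, 7.5) lies wholly inside it (removes its full 14.78 mm² and its 13.67 mm outline becomes a hole wall) — boundary (outer + 1 inner loop) = 85.67 mm. Overall, the cross-section is one region with 1 hole. Total boundary length (outer + inner) = 85.67 mm.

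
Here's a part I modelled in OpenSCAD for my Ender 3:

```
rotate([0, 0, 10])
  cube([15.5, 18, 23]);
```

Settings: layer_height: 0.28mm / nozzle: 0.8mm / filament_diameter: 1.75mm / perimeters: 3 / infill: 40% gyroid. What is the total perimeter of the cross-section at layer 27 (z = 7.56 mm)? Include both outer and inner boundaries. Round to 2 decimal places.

At z = 7.56 mm: the 15.5×18 cube contributes its full rectangle (perimeter 67.00 mm); (whole slice rotated 10° about Z — lengths, areas and connectivity unchanged). Overall, the cross-section is a single solid region. Total boundary length (outer) = 67.00 mm.

67.00 mm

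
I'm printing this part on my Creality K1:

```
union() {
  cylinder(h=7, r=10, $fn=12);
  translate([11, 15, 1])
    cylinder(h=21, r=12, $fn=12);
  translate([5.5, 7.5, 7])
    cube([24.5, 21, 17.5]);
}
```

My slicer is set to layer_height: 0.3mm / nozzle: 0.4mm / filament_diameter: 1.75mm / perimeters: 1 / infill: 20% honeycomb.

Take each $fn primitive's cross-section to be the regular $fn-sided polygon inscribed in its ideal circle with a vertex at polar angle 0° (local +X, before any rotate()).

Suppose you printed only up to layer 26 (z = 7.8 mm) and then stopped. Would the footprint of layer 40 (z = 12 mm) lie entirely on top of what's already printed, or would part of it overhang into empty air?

Compare the two slices. At z = 7.8: the cylinder does not reach this height (z outside [0, 7]); the r=12 cylinder at (11, 15) gives a regular 12-gon of circumradius 12 (constant along its height) (area = (12/2)·12.000²·sin(360°/12) = 432.00 mm²); the cube at (5.5, 7.5) (footprint 24.5×21) is included at this height (area 514.50 mm²); Merging all regions: the regions partially overlap — summed areas 946.50 mm² minus the doubly-counted overlap 292.84 mm² gives 653.66 mm² — area = 653.66 mm². At z = 12: the cylinder is absent (z outside [0, 7]); the r=12 cylinder at (11, 15) contributes a regular 12-gon of circumradius 12 (area = (12/2)·12.000²·sin(360°/12) = 432.00 mm²); the cube at (5.5, 7.5) is present — its section is the full 24.5×21 rectangle (area 514.50 mm²); Combining (union): the regions partially overlap — summed areas 946.50 mm² minus the doubly-counted overlap 292.84 mm² gives 653.66 mm² — area = 653.66 mm². Checking containment: the cross-section at z = 12 is a subset of the cross-section at z = 7.8.

entirely on top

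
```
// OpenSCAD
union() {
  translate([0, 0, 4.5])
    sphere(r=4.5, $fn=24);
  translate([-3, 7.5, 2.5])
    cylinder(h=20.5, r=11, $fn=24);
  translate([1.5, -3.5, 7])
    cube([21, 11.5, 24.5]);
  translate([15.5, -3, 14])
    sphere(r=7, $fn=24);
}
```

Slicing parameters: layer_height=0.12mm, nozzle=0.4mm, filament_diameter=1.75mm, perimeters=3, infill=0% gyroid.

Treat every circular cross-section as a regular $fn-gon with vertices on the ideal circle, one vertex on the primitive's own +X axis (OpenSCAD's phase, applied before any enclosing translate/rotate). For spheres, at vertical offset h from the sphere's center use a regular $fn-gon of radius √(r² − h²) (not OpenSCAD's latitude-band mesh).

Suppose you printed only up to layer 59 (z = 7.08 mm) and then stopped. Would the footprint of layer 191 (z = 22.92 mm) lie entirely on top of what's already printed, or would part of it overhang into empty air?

Compare the two slices. At z = 7.08: the r=4.5 sphere slices to a regular 24-gon of circumradius 3.687 (√(r²−h²) with h=2.58 from center) (area = (24/2)·3.687²·sin(360°/24) = 42.22 mm²); the r=11 cylinder at (-3, 7.5) contributes a regular 24-gon of circumradius 11 (area = (24/2)·11.000²·sin(360°/24) = 375.81 mm²); the cube at (1.5, -3.5) is present — its section is the full 21×11.5 rectangle (area 241.50 mm²); the r=7 sphere at (15.5, -3) slices to a regular 24-gon of circumradius 1.055 (√(r²−h²) with h=6.92 from center) (area = (24/2)·1.055²·sin(360°/24) = 3.46 mm²); Taking the union: the regions partially overlap — summed areas 662.98 mm² minus the doubly-counted overlap 92.61 mm² gives 570.38 mm² — area = 570.38 mm². At z = 22.92: the sphere does not reach this height (|z−center|=18.420 > r=4.5); the r=11 cylinder at (-3, 7.5) gives a regular 24-gon of circumradius 11 (constant along its height) (area = (24/2)·11.000²·sin(360°/24) = 375.81 mm²); the cube at (1.5, -3.5) is present — its section is the full 21×11.5 rectangle (area 241.50 mm²); the sphere at (15.5, -3) is not intersected at this z (|z−center|=8.920 > r=7); Taking the union: the regions partially overlap — summed areas 617.31 mm² minus the doubly-counted overlap 49.40 mm² gives 567.90 mm² — area = 567.90 mm². Checking containment: the cross-section at z = 22.92 is a subset of the cross-section at z = 7.08.

entirely on top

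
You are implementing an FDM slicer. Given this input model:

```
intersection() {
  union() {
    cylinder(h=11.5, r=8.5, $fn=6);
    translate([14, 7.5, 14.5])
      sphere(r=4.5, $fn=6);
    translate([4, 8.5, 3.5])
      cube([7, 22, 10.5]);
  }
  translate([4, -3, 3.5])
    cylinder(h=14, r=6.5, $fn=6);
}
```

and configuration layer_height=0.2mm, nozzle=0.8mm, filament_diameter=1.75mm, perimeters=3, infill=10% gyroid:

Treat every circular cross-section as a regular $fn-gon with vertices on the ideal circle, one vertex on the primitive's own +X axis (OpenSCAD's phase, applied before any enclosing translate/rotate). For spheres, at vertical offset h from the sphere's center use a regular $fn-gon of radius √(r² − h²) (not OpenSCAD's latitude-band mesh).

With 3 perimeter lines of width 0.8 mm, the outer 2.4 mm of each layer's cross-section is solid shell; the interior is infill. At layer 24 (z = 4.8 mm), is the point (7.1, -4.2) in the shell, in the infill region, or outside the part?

At z = 4.8 mm: the r=8.5 cylinder contributes a regular 6-gon of circumradius 8.5; the sphere at (14, 7.5) does not reach this height (|z−center|=9.700 > r=4.5); the cube at (4, 8.5) is present — its section is the full 7×22 rectangle; Taking the union: the 2 present regions are separate (no shared area or edge), so areas and boundary lengths simply add and each stays a separate island — 2 connected regions; the cylinder at (4, -3): section is a regular 6-gon, circumradius r=6.5; Taking the intersection: the r=6.5 cylinder at (4, -3) partially overlaps the result so far; clipping to the common part keeps 77.62 mm² — 1 connected region. Overall, the cross-section is a single solid region. The nearest boundary edge runs (8.50, 0.00)→(4.25, -7.36); distance from the point to it = 0.89 mm. The point is not inside any of the regions above, so it lies outside the cross-section (0.89 mm from the nearest boundary).

outside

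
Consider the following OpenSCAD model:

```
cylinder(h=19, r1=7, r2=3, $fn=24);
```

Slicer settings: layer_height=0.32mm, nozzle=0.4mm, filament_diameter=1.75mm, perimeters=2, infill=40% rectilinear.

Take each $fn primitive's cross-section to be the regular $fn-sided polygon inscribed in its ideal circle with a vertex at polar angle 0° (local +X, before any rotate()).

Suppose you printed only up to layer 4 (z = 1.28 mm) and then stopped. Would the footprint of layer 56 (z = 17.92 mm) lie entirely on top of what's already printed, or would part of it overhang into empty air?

entirely on top

Compare the two slices. At z = 1.28: the cone contributes a regular 24-gon of circumradius 6.731 (interpolated between r1=7 and r2=3 at t=0.067) (area = (24/2)·6.731²·sin(360°/24) = 140.69 mm²). At z = 17.92: the cone contributes a regular 24-gon of circumradius 3.227 (interpolated between r1=7 and r2=3 at t=0.943) (area = (24/2)·3.227²·sin(360°/24) = 32.35 mm²). Checking containment: the cross-section at z = 17.92 is a subset of the cross-section at z = 1.28.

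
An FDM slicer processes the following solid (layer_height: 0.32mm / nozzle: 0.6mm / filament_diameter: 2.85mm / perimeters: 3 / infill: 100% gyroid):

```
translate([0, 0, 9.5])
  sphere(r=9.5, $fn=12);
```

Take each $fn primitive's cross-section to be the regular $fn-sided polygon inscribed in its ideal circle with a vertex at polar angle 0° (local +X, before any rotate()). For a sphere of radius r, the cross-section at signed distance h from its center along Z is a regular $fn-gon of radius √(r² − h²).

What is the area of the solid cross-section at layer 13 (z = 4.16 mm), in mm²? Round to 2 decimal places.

185.20 mm²

At z = 4.16 mm: the r=9.5 sphere contributes a regular 12-gon of circumradius √(9.5²−5.34²) = 7.857 (area = (12/2)·7.857²·sin(360°/12) = 185.20 mm²). Overall, the cross-section is a single solid region. Net area = 185.20 mm².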